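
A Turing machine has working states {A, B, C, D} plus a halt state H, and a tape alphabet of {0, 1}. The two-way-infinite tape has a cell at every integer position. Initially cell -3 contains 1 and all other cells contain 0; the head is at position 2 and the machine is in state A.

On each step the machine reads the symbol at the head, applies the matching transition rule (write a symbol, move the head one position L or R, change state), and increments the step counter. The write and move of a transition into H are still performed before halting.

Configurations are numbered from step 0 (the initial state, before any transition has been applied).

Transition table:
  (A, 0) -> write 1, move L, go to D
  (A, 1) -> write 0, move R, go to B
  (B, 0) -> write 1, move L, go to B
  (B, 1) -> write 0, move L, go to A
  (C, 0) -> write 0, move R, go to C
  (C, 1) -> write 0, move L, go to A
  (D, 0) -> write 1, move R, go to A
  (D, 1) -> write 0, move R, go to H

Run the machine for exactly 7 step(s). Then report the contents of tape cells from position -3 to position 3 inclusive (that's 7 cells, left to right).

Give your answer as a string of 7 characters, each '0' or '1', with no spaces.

Step 1: in state A at pos 2, read 0 -> (A,0)->write 1,move L,goto D. Now: state=D, head=1, tape[-4..3]=01000010 (head:      ^)
Step 2: in state D at pos 1, read 0 -> (D,0)->write 1,move R,goto A. Now: state=A, head=2, tape[-4..3]=01000110 (head:       ^)
Step 3: in state A at pos 2, read 1 -> (A,1)->write 0,move R,goto B. Now: state=B, head=3, tape[-4..4]=010001000 (head:        ^)
Step 4: in state B at pos 3, read 0 -> (B,0)->write 1,move L,goto B. Now: state=B, head=2, tape[-4..4]=010001010 (head:       ^)
Step 5: in state B at pos 2, read 0 -> (B,0)->write 1,move L,goto B. Now: state=B, head=1, tape[-4..4]=010001110 (head:      ^)
Step 6: in state B at pos 1, read 1 -> (B,1)->write 0,move L,goto A. Now: state=A, head=0, tape[-4..4]=010000110 (head:     ^)
Step 7: in state A at pos 0, read 0 -> (A,0)->write 1,move L,goto D. Now: state=D, head=-1, tape[-4..4]=010010110 (head:    ^)

Answer: 1001011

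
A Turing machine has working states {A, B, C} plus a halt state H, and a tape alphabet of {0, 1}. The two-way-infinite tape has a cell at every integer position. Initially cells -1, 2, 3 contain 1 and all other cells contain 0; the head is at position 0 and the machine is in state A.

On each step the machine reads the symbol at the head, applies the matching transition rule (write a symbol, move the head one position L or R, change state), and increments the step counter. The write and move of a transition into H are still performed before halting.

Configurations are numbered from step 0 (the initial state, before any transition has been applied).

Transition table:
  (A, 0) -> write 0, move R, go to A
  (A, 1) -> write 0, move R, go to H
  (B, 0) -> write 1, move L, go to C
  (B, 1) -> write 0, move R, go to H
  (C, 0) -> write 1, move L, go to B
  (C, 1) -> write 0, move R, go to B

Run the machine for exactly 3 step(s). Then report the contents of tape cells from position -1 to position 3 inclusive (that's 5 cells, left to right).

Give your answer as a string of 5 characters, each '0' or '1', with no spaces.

Step 1: in state A at pos 0, read 0 -> (A,0)->write 0,move R,goto A. Now: state=A, head=1, tape[-2..4]=0100110 (head:    ^)
Step 2: in state A at pos 1, read 0 -> (A,0)->write 0,move R,goto A. Now: state=A, head=2, tape[-2..4]=0100110 (head:     ^)
Step 3: in state A at pos 2, read 1 -> (A,1)->write 0,move R,goto H. Now: state=H, head=3, tape[-2..4]=0100010 (head:      ^)

Answer: 10001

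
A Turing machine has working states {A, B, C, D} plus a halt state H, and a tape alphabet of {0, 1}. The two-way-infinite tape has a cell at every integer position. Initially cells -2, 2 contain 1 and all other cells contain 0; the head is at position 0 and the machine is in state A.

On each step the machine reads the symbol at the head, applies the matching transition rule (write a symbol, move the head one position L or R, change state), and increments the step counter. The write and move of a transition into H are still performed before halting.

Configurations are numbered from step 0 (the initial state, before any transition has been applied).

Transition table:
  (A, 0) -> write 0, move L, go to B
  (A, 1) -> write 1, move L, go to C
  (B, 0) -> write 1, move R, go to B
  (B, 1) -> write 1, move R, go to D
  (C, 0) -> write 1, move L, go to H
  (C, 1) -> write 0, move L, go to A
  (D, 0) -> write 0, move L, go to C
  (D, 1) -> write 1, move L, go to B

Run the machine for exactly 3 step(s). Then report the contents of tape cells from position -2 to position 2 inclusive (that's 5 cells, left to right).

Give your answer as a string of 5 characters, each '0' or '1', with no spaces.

Answer: 11101

Derivation:
Step 1: in state A at pos 0, read 0 -> (A,0)->write 0,move L,goto B. Now: state=B, head=-1, tape[-3..3]=0100010 (head:   ^)
Step 2: in state B at pos -1, read 0 -> (B,0)->write 1,move R,goto B. Now: state=B, head=0, tape[-3..3]=0110010 (head:    ^)
Step 3: in state B at pos 0, read 0 -> (B,0)->write 1,move R,goto B. Now: state=B, head=1, tape[-3..3]=0111010 (head:     ^)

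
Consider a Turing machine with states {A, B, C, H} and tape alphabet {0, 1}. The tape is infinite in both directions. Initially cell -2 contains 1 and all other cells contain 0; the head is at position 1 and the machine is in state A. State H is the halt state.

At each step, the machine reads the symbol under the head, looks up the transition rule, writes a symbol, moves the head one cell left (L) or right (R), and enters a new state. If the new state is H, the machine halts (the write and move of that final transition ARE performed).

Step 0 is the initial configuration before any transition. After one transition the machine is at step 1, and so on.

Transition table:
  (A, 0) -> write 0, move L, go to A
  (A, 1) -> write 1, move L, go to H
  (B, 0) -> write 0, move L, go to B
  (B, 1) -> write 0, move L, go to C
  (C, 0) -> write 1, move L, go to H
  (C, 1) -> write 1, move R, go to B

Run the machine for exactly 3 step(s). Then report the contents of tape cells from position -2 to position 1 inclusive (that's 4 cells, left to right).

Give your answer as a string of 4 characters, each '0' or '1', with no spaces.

Step 1: in state A at pos 1, read 0 -> (A,0)->write 0,move L,goto A. Now: state=A, head=0, tape[-3..2]=010000 (head:    ^)
Step 2: in state A at pos 0, read 0 -> (A,0)->write 0,move L,goto A. Now: state=A, head=-1, tape[-3..2]=010000 (head:   ^)
Step 3: in state A at pos -1, read 0 -> (A,0)->write 0,move L,goto A. Now: state=A, head=-2, tape[-3..2]=010000 (head:  ^)

Answer: 1000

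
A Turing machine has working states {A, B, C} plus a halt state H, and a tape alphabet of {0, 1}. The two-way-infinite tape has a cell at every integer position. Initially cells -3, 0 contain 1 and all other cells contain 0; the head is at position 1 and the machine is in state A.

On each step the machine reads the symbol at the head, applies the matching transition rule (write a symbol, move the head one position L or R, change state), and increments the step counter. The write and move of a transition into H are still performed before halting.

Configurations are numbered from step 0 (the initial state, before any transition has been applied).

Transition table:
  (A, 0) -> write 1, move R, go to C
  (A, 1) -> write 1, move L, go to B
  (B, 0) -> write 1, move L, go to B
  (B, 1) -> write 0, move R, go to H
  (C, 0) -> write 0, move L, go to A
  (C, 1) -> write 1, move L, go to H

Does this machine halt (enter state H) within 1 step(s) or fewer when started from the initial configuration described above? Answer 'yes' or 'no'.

Step 1: in state A at pos 1, read 0 -> (A,0)->write 1,move R,goto C. Now: state=C, head=2, tape[-4..3]=01001100 (head:       ^)
After 1 step(s): state = C (not H) -> not halted within 1 -> no

Answer: no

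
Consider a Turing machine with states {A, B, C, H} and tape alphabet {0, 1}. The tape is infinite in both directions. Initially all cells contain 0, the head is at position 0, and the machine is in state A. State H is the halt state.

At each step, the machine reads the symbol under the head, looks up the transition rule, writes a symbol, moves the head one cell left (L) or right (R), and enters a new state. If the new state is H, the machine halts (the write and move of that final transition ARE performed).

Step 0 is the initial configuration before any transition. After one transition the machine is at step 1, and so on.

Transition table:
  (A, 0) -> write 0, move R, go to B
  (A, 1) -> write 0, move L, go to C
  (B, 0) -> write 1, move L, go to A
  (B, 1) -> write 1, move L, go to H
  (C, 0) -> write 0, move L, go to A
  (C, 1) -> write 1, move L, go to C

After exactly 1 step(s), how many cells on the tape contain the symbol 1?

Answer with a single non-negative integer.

Answer: 0

Derivation:
Step 1: in state A at pos 0, read 0 -> (A,0)->write 0,move R,goto B. Now: state=B, head=1, tape[-1..2]=0000 (head:   ^)
No cell contains 1 after step 1 -> 0 cell(s)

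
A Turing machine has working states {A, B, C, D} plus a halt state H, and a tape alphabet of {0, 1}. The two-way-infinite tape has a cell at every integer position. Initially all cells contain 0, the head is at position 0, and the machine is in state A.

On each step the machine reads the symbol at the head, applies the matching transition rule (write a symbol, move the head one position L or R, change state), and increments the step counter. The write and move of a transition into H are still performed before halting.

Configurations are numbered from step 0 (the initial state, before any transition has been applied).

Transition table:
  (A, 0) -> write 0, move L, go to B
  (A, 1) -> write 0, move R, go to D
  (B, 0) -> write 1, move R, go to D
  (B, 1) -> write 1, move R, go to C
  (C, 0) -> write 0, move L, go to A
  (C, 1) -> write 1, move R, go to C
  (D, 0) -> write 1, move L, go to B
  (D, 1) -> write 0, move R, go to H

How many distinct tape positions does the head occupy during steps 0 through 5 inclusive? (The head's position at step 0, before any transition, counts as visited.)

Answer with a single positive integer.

Answer: 3

Derivation:
Step 1: in state A at pos 0, read 0 -> (A,0)->write 0,move L,goto B. Now: state=B, head=-1, tape[-2..1]=0000 (head:  ^)
Step 2: in state B at pos -1, read 0 -> (B,0)->write 1,move R,goto D. Now: state=D, head=0, tape[-2..1]=0100 (head:   ^)
Step 3: in state D at pos 0, read 0 -> (D,0)->write 1,move L,goto B. Now: state=B, head=-1, tape[-2..1]=0110 (head:  ^)
Step 4: in state B at pos -1, read 1 -> (B,1)->write 1,move R,goto C. Now: state=C, head=0, tape[-2..1]=0110 (head:   ^)
Step 5: in state C at pos 0, read 1 -> (C,1)->write 1,move R,goto C. Now: state=C, head=1, tape[-2..2]=01100 (head:    ^)
Head positions at steps 0..5: starting at 0, distinct positions visited = {-1, 0, 1} -> 3 position(s)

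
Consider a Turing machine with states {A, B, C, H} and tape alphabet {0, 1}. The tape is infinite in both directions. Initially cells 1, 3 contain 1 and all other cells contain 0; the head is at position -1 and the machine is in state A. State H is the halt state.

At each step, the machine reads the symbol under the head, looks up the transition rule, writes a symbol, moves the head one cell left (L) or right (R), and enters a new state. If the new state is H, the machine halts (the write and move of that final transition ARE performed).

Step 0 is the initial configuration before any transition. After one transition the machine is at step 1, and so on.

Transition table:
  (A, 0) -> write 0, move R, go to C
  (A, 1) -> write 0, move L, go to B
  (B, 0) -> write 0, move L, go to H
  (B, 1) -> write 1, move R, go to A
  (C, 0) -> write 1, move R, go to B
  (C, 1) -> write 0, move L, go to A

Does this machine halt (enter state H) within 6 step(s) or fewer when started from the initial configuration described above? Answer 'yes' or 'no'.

Answer: no

Derivation:
Step 1: in state A at pos -1, read 0 -> (A,0)->write 0,move R,goto C. Now: state=C, head=0, tape[-2..4]=0001010 (head:   ^)
Step 2: in state C at pos 0, read 0 -> (C,0)->write 1,move R,goto B. Now: state=B, head=1, tape[-2..4]=0011010 (head:    ^)
Step 3: in state B at pos 1, read 1 -> (B,1)->write 1,move R,goto A. Now: state=A, head=2, tape[-2..4]=0011010 (head:     ^)
Step 4: in state A at pos 2, read 0 -> (A,0)->write 0,move R,goto C. Now: state=C, head=3, tape[-2..4]=0011010 (head:      ^)
Step 5: in state C at pos 3, read 1 -> (C,1)->write 0,move L,goto A. Now: state=A, head=2, tape[-2..4]=0011000 (head:     ^)
Step 6: in state A at pos 2, read 0 -> (A,0)->write 0,move R,goto C. Now: state=C, head=3, tape[-2..4]=0011000 (head:      ^)
After 6 step(s): state = C (not H) -> not halted within 6 -> no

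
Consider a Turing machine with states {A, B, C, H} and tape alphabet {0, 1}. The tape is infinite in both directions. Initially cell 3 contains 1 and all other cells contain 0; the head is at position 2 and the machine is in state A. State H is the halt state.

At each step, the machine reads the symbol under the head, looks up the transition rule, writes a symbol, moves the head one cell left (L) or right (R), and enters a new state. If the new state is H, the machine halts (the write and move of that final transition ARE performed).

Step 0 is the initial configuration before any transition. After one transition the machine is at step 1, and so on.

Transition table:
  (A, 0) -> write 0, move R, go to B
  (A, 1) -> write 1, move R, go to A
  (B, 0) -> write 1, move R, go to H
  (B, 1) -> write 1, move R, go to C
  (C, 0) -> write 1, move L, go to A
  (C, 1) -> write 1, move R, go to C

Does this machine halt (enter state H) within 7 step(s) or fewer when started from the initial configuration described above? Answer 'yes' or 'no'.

Answer: yes

Derivation:
Step 1: in state A at pos 2, read 0 -> (A,0)->write 0,move R,goto B. Now: state=B, head=3, tape[1..4]=0010 (head:   ^)
Step 2: in state B at pos 3, read 1 -> (B,1)->write 1,move R,goto C. Now: state=C, head=4, tape[1..5]=00100 (head:    ^)
Step 3: in state C at pos 4, read 0 -> (C,0)->write 1,move L,goto A. Now: state=A, head=3, tape[1..5]=00110 (head:   ^)
Step 4: in state A at pos 3, read 1 -> (A,1)->write 1,move R,goto A. Now: state=A, head=4, tape[1..5]=00110 (head:    ^)
Step 5: in state A at pos 4, read 1 -> (A,1)->write 1,move R,goto A. Now: state=A, head=5, tape[1..6]=001100 (head:     ^)
Step 6: in state A at pos 5, read 0 -> (A,0)->write 0,move R,goto B. Now: state=B, head=6, tape[1..7]=0011000 (head:      ^)
Step 7: in state B at pos 6, read 0 -> (B,0)->write 1,move R,goto H. Now: state=H, head=7, tape[1..8]=00110100 (head:       ^)
State H reached at step 7; 7 <= 7 -> yes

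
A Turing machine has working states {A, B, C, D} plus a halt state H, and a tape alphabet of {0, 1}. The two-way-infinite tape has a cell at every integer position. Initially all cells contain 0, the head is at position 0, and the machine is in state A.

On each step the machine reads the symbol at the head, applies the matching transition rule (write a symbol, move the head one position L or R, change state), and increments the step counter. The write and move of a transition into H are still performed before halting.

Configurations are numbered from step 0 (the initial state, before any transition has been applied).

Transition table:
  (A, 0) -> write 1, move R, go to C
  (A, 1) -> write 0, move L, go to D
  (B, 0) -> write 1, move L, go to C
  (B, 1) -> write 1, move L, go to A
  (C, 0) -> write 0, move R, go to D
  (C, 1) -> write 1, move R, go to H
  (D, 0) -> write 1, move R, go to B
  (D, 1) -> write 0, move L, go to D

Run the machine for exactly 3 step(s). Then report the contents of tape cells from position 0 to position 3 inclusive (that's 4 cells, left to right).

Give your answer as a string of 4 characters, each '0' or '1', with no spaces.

Step 1: in state A at pos 0, read 0 -> (A,0)->write 1,move R,goto C. Now: state=C, head=1, tape[-1..2]=0100 (head:   ^)
Step 2: in state C at pos 1, read 0 -> (C,0)->write 0,move R,goto D. Now: state=D, head=2, tape[-1..3]=01000 (head:    ^)
Step 3: in state D at pos 2, read 0 -> (D,0)->write 1,move R,goto B. Now: state=B, head=3, tape[-1..4]=010100 (head:     ^)

Answer: 1010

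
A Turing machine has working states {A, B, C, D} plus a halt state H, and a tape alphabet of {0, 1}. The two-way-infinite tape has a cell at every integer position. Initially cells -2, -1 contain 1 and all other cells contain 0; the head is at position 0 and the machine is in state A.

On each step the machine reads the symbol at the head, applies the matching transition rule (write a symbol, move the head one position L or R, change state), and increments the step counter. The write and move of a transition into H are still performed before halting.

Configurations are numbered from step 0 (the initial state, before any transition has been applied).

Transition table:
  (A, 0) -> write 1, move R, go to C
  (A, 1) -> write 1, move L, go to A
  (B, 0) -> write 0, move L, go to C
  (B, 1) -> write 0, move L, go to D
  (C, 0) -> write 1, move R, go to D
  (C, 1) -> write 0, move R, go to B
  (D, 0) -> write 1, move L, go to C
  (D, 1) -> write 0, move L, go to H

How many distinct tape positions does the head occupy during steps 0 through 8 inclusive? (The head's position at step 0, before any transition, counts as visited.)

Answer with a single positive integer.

Step 1: in state A at pos 0, read 0 -> (A,0)->write 1,move R,goto C. Now: state=C, head=1, tape[-3..2]=011100 (head:     ^)
Step 2: in state C at pos 1, read 0 -> (C,0)->write 1,move R,goto D. Now: state=D, head=2, tape[-3..3]=0111100 (head:      ^)
Step 3: in state D at pos 2, read 0 -> (D,0)->write 1,move L,goto C. Now: state=C, head=1, tape[-3..3]=0111110 (head:     ^)
Step 4: in state C at pos 1, read 1 -> (C,1)->write 0,move R,goto B. Now: state=B, head=2, tape[-3..3]=0111010 (head:      ^)
Step 5: in state B at pos 2, read 1 -> (B,1)->write 0,move L,goto D. Now: state=D, head=1, tape[-3..3]=0111000 (head:     ^)
Step 6: in state D at pos 1, read 0 -> (D,0)->write 1,move L,goto C. Now: state=C, head=0, tape[-3..3]=0111100 (head:    ^)
Step 7: in state C at pos 0, read 1 -> (C,1)->write 0,move R,goto B. Now: state=B, head=1, tape[-3..3]=0110100 (head:     ^)
Step 8: in state B at pos 1, read 1 -> (B,1)->write 0,move L,goto D. Now: state=D, head=0, tape[-3..3]=0110000 (head:    ^)
Head positions at steps 0..8: starting at 0, distinct positions visited = {0, 1, 2} -> 3 position(s)

Answer: 3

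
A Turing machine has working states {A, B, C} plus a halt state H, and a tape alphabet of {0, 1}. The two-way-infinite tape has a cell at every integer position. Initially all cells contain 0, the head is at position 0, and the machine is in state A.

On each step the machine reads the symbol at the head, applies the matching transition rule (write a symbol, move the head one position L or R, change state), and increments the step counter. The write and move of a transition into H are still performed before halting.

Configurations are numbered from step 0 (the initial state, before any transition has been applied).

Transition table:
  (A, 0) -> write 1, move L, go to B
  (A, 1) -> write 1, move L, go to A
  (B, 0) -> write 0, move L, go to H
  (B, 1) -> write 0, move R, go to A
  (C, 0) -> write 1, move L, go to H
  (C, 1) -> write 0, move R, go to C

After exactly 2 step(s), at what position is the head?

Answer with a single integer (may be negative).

Step 1: in state A at pos 0, read 0 -> (A,0)->write 1,move L,goto B. Now: state=B, head=-1, tape[-2..1]=0010 (head:  ^)
Step 2: in state B at pos -1, read 0 -> (B,0)->write 0,move L,goto H. Now: state=H, head=-2, tape[-3..1]=00010 (head:  ^)

Answer: -2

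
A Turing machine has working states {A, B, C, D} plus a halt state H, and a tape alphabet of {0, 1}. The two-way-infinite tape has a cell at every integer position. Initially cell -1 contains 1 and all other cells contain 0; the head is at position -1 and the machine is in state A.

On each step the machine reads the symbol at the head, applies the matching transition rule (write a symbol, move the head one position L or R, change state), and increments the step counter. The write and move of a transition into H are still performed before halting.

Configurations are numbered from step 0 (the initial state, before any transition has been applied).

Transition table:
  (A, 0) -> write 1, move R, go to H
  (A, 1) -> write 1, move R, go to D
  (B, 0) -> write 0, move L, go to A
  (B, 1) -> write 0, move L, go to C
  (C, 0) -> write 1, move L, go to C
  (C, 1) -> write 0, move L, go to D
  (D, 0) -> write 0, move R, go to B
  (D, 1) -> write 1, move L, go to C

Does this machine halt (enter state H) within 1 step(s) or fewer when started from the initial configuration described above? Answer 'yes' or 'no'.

Step 1: in state A at pos -1, read 1 -> (A,1)->write 1,move R,goto D. Now: state=D, head=0, tape[-2..1]=0100 (head:   ^)
After 1 step(s): state = D (not H) -> not halted within 1 -> no

Answer: no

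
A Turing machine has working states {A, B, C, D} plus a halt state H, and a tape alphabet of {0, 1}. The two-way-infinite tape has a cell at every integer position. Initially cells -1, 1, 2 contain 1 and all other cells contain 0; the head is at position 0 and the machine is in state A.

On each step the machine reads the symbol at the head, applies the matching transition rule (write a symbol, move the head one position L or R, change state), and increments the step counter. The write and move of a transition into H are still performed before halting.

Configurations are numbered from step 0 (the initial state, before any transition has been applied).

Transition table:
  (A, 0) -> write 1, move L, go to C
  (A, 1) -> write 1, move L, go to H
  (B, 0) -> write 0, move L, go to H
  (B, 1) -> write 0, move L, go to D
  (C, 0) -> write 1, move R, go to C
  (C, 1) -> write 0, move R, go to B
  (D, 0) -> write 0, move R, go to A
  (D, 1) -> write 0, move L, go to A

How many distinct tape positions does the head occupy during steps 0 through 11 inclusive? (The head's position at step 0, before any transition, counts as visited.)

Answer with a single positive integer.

Answer: 3

Derivation:
Step 1: in state A at pos 0, read 0 -> (A,0)->write 1,move L,goto C. Now: state=C, head=-1, tape[-2..3]=011110 (head:  ^)
Step 2: in state C at pos -1, read 1 -> (C,1)->write 0,move R,goto B. Now: state=B, head=0, tape[-2..3]=001110 (head:   ^)
Step 3: in state B at pos 0, read 1 -> (B,1)->write 0,move L,goto D. Now: state=D, head=-1, tape[-2..3]=000110 (head:  ^)
Step 4: in state D at pos -1, read 0 -> (D,0)->write 0,move R,goto A. Now: state=A, head=0, tape[-2..3]=000110 (head:   ^)
Step 5: in state A at pos 0, read 0 -> (A,0)->write 1,move L,goto C. Now: state=C, head=-1, tape[-2..3]=001110 (head:  ^)
Step 6: in state C at pos -1, read 0 -> (C,0)->write 1,move R,goto C. Now: state=C, head=0, tape[-2..3]=011110 (head:   ^)
Step 7: in state C at pos 0, read 1 -> (C,1)->write 0,move R,goto B. Now: state=B, head=1, tape[-2..3]=010110 (head:    ^)
Step 8: in state B at pos 1, read 1 -> (B,1)->write 0,move L,goto D. Now: state=D, head=0, tape[-2..3]=010010 (head:   ^)
Step 9: in state D at pos 0, read 0 -> (D,0)->write 0,move R,goto A. Now: state=A, head=1, tape[-2..3]=010010 (head:    ^)
Step 10: in state A at pos 1, read 0 -> (A,0)->write 1,move L,goto C. Now: state=C, head=0, tape[-2..3]=010110 (head:   ^)
Step 11: in state C at pos 0, read 0 -> (C,0)->write 1,move R,goto C. Now: state=C, head=1, tape[-2..3]=011110 (head:    ^)
Head positions at steps 0..11: starting at 0, distinct positions visited = {-1, 0, 1} -> 3 position(s)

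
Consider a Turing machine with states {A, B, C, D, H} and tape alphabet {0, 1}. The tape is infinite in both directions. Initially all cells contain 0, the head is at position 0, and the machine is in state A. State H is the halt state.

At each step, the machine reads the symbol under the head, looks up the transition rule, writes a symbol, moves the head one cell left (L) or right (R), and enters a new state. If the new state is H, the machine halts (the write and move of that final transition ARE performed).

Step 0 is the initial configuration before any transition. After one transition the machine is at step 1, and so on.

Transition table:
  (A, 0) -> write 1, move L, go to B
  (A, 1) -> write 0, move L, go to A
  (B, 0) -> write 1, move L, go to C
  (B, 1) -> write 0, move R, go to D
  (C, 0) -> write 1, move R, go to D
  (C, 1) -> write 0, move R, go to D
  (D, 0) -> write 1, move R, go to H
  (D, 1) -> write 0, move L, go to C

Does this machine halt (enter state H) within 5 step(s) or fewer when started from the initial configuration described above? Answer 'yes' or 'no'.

Answer: no

Derivation:
Step 1: in state A at pos 0, read 0 -> (A,0)->write 1,move L,goto B. Now: state=B, head=-1, tape[-2..1]=0010 (head:  ^)
Step 2: in state B at pos -1, read 0 -> (B,0)->write 1,move L,goto C. Now: state=C, head=-2, tape[-3..1]=00110 (head:  ^)
Step 3: in state C at pos -2, read 0 -> (C,0)->write 1,move R,goto D. Now: state=D, head=-1, tape[-3..1]=01110 (head:   ^)
Step 4: in state D at pos -1, read 1 -> (D,1)->write 0,move L,goto C. Now: state=C, head=-2, tape[-3..1]=01010 (head:  ^)
Step 5: in state C at pos -2, read 1 -> (C,1)->write 0,move R,goto D. Now: state=D, head=-1, tape[-3..1]=00010 (head:   ^)
After 5 step(s): state = D (not H) -> not halted within 5 -> no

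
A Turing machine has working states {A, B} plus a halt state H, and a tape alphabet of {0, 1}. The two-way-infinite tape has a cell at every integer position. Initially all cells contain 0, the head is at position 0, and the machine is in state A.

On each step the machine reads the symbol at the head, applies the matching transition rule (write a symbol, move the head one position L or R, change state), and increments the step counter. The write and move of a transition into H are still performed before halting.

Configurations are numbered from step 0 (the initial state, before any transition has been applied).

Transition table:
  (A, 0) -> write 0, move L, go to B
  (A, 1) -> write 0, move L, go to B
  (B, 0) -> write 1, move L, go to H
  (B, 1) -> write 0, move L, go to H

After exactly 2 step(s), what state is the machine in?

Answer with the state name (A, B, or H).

Answer: H

Derivation:
Step 1: in state A at pos 0, read 0 -> (A,0)->write 0,move L,goto B. Now: state=B, head=-1, tape[-2..1]=0000 (head:  ^)
Step 2: in state B at pos -1, read 0 -> (B,0)->write 1,move L,goto H. Now: state=H, head=-2, tape[-3..1]=00100 (head:  ^)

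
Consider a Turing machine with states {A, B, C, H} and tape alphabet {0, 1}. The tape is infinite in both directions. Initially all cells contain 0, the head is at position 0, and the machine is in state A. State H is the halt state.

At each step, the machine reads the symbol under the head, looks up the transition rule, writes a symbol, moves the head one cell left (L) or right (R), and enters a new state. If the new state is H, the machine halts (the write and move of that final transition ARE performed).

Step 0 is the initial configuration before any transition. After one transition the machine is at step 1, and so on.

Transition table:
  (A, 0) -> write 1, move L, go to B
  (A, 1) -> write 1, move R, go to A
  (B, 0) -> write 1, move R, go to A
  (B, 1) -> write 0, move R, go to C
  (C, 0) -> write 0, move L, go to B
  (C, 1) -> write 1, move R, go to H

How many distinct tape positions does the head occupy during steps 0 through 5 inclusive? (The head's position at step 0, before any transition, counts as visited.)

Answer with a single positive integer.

Step 1: in state A at pos 0, read 0 -> (A,0)->write 1,move L,goto B. Now: state=B, head=-1, tape[-2..1]=0010 (head:  ^)
Step 2: in state B at pos -1, read 0 -> (B,0)->write 1,move R,goto A. Now: state=A, head=0, tape[-2..1]=0110 (head:   ^)
Step 3: in state A at pos 0, read 1 -> (A,1)->write 1,move R,goto A. Now: state=A, head=1, tape[-2..2]=01100 (head:    ^)
Step 4: in state A at pos 1, read 0 -> (A,0)->write 1,move L,goto B. Now: state=B, head=0, tape[-2..2]=01110 (head:   ^)
Step 5: in state B at pos 0, read 1 -> (B,1)->write 0,move R,goto C. Now: state=C, head=1, tape[-2..2]=01010 (head:    ^)
Head positions at steps 0..5: starting at 0, distinct positions visited = {-1, 0, 1} -> 3 position(s)

Answer: 3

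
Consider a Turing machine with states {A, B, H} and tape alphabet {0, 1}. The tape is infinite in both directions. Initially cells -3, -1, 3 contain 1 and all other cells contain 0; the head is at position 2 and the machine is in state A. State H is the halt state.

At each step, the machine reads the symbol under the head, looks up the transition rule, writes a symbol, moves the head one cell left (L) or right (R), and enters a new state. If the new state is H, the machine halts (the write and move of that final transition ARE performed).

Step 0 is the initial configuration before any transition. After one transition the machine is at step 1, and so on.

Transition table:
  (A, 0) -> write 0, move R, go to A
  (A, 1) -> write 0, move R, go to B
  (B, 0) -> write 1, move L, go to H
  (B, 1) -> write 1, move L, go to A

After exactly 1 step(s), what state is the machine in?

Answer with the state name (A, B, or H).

Step 1: in state A at pos 2, read 0 -> (A,0)->write 0,move R,goto A. Now: state=A, head=3, tape[-4..4]=010100010 (head:        ^)

Answer: A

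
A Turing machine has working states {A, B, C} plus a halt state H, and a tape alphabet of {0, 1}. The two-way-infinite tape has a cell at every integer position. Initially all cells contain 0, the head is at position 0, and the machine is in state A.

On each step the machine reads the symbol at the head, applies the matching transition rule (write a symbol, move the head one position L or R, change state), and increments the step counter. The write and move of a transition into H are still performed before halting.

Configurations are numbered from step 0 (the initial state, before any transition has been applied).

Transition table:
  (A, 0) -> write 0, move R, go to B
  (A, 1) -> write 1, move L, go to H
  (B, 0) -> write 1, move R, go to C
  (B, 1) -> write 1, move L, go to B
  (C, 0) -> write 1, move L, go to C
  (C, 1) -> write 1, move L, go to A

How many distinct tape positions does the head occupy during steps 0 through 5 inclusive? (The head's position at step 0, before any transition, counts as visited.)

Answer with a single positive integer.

Answer: 3

Derivation:
Step 1: in state A at pos 0, read 0 -> (A,0)->write 0,move R,goto B. Now: state=B, head=1, tape[-1..2]=0000 (head:   ^)
Step 2: in state B at pos 1, read 0 -> (B,0)->write 1,move R,goto C. Now: state=C, head=2, tape[-1..3]=00100 (head:    ^)
Step 3: in state C at pos 2, read 0 -> (C,0)->write 1,move L,goto C. Now: state=C, head=1, tape[-1..3]=00110 (head:   ^)
Step 4: in state C at pos 1, read 1 -> (C,1)->write 1,move L,goto A. Now: state=A, head=0, tape[-1..3]=00110 (head:  ^)
Step 5: in state A at pos 0, read 0 -> (A,0)->write 0,move R,goto B. Now: state=B, head=1, tape[-1..3]=00110 (head:   ^)
Head positions at steps 0..5: starting at 0, distinct positions visited = {0, 1, 2} -> 3 position(s)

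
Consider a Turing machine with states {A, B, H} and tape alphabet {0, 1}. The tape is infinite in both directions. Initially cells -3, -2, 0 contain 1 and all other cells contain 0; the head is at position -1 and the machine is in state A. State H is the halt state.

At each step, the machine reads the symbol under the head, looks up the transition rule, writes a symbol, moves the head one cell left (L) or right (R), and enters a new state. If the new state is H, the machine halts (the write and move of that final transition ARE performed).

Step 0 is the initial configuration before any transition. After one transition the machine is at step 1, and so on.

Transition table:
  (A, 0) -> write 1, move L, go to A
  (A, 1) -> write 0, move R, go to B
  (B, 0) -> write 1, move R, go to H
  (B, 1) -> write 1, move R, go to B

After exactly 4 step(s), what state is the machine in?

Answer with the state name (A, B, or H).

Answer: B

Derivation:
Step 1: in state A at pos -1, read 0 -> (A,0)->write 1,move L,goto A. Now: state=A, head=-2, tape[-4..1]=011110 (head:   ^)
Step 2: in state A at pos -2, read 1 -> (A,1)->write 0,move R,goto B. Now: state=B, head=-1, tape[-4..1]=010110 (head:    ^)
Step 3: in state B at pos -1, read 1 -> (B,1)->write 1,move R,goto B. Now: state=B, head=0, tape[-4..1]=010110 (head:     ^)
Step 4: in state B at pos 0, read 1 -> (B,1)->write 1,move R,goto B. Now: state=B, head=1, tape[-4..2]=0101100 (head:      ^)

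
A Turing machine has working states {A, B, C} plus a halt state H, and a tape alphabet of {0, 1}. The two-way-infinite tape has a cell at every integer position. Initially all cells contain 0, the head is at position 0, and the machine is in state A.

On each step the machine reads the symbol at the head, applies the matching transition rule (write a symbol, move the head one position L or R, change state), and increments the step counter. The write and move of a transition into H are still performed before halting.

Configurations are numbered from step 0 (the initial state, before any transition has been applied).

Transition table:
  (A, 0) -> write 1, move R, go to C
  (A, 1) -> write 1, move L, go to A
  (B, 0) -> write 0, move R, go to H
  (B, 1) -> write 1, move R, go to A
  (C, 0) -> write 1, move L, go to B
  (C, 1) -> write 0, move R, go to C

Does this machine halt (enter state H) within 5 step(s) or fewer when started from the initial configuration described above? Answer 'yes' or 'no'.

Step 1: in state A at pos 0, read 0 -> (A,0)->write 1,move R,goto C. Now: state=C, head=1, tape[-1..2]=0100 (head:   ^)
Step 2: in state C at pos 1, read 0 -> (C,0)->write 1,move L,goto B. Now: state=B, head=0, tape[-1..2]=0110 (head:  ^)
Step 3: in state B at pos 0, read 1 -> (B,1)->write 1,move R,goto A. Now: state=A, head=1, tape[-1..2]=0110 (head:   ^)
Step 4: in state A at pos 1, read 1 -> (A,1)->write 1,move L,goto A. Now: state=A, head=0, tape[-1..2]=0110 (head:  ^)
Step 5: in state A at pos 0, read 1 -> (A,1)->write 1,move L,goto A. Now: state=A, head=-1, tape[-2..2]=00110 (head:  ^)
After 5 step(s): state = A (not H) -> not halted within 5 -> no

Answer: no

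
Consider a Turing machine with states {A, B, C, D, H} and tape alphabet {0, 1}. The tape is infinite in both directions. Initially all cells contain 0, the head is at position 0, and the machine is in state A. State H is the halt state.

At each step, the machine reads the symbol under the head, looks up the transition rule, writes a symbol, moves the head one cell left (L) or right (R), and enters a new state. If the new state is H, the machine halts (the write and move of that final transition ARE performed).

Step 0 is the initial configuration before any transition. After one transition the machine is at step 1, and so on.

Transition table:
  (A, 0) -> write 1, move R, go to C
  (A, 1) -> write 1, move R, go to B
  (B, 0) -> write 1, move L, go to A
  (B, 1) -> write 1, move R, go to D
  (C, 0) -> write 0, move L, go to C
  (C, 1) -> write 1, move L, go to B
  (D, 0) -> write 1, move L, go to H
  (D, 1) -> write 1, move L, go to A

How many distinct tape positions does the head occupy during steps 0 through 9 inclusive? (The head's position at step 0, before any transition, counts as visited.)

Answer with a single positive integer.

Answer: 4

Derivation:
Step 1: in state A at pos 0, read 0 -> (A,0)->write 1,move R,goto C. Now: state=C, head=1, tape[-1..2]=0100 (head:   ^)
Step 2: in state C at pos 1, read 0 -> (C,0)->write 0,move L,goto C. Now: state=C, head=0, tape[-1..2]=0100 (head:  ^)
Step 3: in state C at pos 0, read 1 -> (C,1)->write 1,move L,goto B. Now: state=B, head=-1, tape[-2..2]=00100 (head:  ^)
Step 4: in state B at pos -1, read 0 -> (B,0)->write 1,move L,goto A. Now: state=A, head=-2, tape[-3..2]=001100 (head:  ^)
Step 5: in state A at pos -2, read 0 -> (A,0)->write 1,move R,goto C. Now: state=C, head=-1, tape[-3..2]=011100 (head:   ^)
Step 6: in state C at pos -1, read 1 -> (C,1)->write 1,move L,goto B. Now: state=B, head=-2, tape[-3..2]=011100 (head:  ^)
Step 7: in state B at pos -2, read 1 -> (B,1)->write 1,move R,goto D. Now: state=D, head=-1, tape[-3..2]=011100 (head:   ^)
Step 8: in state D at pos -1, read 1 -> (D,1)->write 1,move L,goto A. Now: state=A, head=-2, tape[-3..2]=011100 (head:  ^)
Step 9: in state A at pos -2, read 1 -> (A,1)->write 1,move R,goto B. Now: state=B, head=-1, tape[-3..2]=011100 (head:   ^)
Head positions at steps 0..9: starting at 0, distinct positions visited = {-2, -1, 0, 1} -> 4 position(s)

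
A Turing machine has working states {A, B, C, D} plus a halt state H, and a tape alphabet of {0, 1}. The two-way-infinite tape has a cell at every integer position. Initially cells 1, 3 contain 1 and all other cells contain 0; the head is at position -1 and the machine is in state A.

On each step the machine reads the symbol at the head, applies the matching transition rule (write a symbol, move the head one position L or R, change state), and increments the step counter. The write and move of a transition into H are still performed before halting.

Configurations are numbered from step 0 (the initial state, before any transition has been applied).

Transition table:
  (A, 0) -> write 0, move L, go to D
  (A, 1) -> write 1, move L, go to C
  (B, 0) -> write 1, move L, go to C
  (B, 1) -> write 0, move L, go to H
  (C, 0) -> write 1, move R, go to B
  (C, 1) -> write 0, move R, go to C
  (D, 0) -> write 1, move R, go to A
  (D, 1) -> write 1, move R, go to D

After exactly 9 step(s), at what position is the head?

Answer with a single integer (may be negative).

Step 1: in state A at pos -1, read 0 -> (A,0)->write 0,move L,goto D. Now: state=D, head=-2, tape[-3..4]=00001010 (head:  ^)
Step 2: in state D at pos -2, read 0 -> (D,0)->write 1,move R,goto A. Now: state=A, head=-1, tape[-3..4]=01001010 (head:   ^)
Step 3: in state A at pos -1, read 0 -> (A,0)->write 0,move L,goto D. Now: state=D, head=-2, tape[-3..4]=01001010 (head:  ^)
Step 4: in state D at pos -2, read 1 -> (D,1)->write 1,move R,goto D. Now: state=D, head=-1, tape[-3..4]=01001010 (head:   ^)
Step 5: in state D at pos -1, read 0 -> (D,0)->write 1,move R,goto A. Now: state=A, head=0, tape[-3..4]=01101010 (head:    ^)
Step 6: in state A at pos 0, read 0 -> (A,0)->write 0,move L,goto D. Now: state=D, head=-1, tape[-3..4]=01101010 (head:   ^)
Step 7: in state D at pos -1, read 1 -> (D,1)->write 1,move R,goto D. Now: state=D, head=0, tape[-3..4]=01101010 (head:    ^)
Step 8: in state D at pos 0, read 0 -> (D,0)->write 1,move R,goto A. Now: state=A, head=1, tape[-3..4]=01111010 (head:     ^)
Step 9: in state A at pos 1, read 1 -> (A,1)->write 1,move L,goto C. Now: state=C, head=0, tape[-3..4]=01111010 (head:    ^)

Answer: 0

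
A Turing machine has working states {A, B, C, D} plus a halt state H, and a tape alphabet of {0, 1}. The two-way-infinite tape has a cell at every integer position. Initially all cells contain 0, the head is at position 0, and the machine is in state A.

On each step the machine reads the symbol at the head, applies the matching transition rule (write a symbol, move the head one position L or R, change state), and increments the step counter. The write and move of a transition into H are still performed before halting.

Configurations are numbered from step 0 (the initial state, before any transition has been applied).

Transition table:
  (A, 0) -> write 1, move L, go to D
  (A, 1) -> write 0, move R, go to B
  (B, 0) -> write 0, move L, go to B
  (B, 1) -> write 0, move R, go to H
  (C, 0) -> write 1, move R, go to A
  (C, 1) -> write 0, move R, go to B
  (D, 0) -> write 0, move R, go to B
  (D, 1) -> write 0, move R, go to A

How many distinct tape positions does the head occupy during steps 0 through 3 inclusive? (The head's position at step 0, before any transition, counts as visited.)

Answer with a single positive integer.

Answer: 3

Derivation:
Step 1: in state A at pos 0, read 0 -> (A,0)->write 1,move L,goto D. Now: state=D, head=-1, tape[-2..1]=0010 (head:  ^)
Step 2: in state D at pos -1, read 0 -> (D,0)->write 0,move R,goto B. Now: state=B, head=0, tape[-2..1]=0010 (head:   ^)
Step 3: in state B at pos 0, read 1 -> (B,1)->write 0,move R,goto H. Now: state=H, head=1, tape[-2..2]=00000 (head:    ^)
Head positions at steps 0..3: starting at 0, distinct positions visited = {-1, 0, 1} -> 3 position(s)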